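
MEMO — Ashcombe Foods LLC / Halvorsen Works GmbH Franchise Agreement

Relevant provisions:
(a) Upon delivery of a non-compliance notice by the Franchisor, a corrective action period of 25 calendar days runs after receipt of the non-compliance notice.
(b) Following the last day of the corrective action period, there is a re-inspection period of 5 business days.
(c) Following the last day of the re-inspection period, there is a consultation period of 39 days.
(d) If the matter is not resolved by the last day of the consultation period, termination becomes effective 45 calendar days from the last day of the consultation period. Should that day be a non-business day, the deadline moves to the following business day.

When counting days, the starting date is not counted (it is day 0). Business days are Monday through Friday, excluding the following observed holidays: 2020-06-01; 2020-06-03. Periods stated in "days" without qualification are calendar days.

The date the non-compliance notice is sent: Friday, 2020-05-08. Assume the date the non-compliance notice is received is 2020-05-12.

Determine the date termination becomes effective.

The last day of the corrective action period: 2020-05-12 + 25 days = 2020-06-06.
From Saturday, 2020-06-06, 5 business days (Jun 8, Jun 9, Jun 10, Jun 11, Jun 12, skipping weekends) brings us to Friday, 2020-06-12, which is the last day of the re-inspection period.
The last day of the consultation period: 2020-06-12 + 39 days = 2020-07-21.
The date termination becomes effective: 2020-07-21 + 45 days = 2020-09-04. 2020-09-04 is a Friday and is not a listed holiday, so no roll-forward applies.

2020-09-04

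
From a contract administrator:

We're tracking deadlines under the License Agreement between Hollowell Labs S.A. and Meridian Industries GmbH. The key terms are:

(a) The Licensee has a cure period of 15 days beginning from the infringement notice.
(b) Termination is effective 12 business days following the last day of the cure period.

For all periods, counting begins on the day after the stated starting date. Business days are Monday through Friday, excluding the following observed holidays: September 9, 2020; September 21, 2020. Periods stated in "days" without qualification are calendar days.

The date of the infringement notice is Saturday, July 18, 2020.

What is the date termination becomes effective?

August 18, 2020

The last day of the cure period: 15 calendar days after July 18, 2020 is August 2, 2020.
The date termination becomes effective: counting 12 business days from Sunday, August 2, 2020 (Aug 3, Aug 4, Aug 5, Aug 6, …, Aug 14, Aug 17, Aug 18, skipping weekends) reaches Tuesday, August 18, 2020.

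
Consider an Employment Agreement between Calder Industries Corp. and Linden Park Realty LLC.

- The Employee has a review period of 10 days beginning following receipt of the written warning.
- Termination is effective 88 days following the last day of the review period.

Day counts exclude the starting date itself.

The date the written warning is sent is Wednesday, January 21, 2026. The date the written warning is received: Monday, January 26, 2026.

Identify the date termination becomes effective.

May 4, 2026

Adding 10 calendar days to January 26, 2026 gives February 5, 2026, which is the last day of the review period.
Adding 88 calendar days to February 5, 2026 gives May 4, 2026, which is the date termination becomes effective.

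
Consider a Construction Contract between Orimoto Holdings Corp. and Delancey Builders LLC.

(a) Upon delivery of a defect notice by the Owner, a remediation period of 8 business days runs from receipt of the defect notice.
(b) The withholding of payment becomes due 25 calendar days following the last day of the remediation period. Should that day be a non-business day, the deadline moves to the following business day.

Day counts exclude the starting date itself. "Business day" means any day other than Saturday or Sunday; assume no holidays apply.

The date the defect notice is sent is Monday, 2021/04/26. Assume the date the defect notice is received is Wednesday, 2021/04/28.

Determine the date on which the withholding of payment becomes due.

2021/06/04

The last day of the remediation period: 8 business days after Wednesday, 2021/04/28, skipping weekends — Apr 29, Apr 30, May 3, May 4, May 5, May 6, May 7, May 10 — lands on Monday, 2021/05/10.
The date on which the withholding of payment becomes due: 2021/05/10 + 25 days = 2021/06/04. 2021/06/04 is a Friday, so no roll-forward applies.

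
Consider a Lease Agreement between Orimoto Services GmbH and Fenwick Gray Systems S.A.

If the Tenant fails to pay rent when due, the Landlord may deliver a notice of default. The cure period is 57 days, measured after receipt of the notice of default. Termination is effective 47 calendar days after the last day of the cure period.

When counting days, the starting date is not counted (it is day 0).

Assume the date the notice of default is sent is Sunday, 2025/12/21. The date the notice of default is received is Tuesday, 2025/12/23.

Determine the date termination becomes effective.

2026/04/06

The last day of the cure period: 2025/12/23 + 57 days = 2026/02/18.
The date termination becomes effective: 2026/02/18 + 47 days = 2026/04/06.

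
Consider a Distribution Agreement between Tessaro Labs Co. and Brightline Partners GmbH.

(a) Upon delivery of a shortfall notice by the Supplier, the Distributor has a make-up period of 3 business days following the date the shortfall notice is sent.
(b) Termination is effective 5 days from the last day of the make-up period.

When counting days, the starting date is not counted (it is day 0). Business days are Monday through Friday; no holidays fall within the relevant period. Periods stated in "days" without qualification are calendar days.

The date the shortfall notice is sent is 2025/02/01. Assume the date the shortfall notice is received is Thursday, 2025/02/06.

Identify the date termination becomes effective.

The last day of the make-up period: counting 3 business days from Saturday, 2025/02/01 (Feb 3, Feb 4, Feb 5, skipping weekends) reaches Wednesday, 2025/02/05.
The date termination becomes effective: 2025/02/05 + 5 days = 2025/02/10.

2025/02/10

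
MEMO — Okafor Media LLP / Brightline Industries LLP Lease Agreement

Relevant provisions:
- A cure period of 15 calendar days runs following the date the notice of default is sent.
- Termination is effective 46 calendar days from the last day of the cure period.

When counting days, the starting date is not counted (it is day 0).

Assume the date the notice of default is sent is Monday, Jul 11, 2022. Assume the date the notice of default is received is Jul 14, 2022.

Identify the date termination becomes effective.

Sep 10, 2022

The last day of the cure period: Jul 11, 2022 + 15 days = Jul 26, 2022.
Adding 46 calendar days to Jul 26, 2022 gives Sep 10, 2022, which is the date termination becomes effective.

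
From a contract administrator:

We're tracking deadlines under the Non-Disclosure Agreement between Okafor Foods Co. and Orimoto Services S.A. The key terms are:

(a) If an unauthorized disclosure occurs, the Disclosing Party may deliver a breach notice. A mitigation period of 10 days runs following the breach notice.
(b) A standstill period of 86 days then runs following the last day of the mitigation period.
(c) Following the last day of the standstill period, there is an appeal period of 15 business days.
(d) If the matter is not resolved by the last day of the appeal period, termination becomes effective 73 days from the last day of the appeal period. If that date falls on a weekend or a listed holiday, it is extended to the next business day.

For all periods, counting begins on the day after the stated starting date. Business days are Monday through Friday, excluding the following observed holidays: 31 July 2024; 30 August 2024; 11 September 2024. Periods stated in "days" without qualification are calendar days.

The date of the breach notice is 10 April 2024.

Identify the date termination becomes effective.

The last day of the mitigation period: 10 April 2024 + 10 days = 20 April 2024.
Adding 86 calendar days to 20 April 2024 gives 15 July 2024, which is the last day of the standstill period.
From Monday, 15 July 2024, 15 business days (Jul 16, Jul 17, Jul 18, Jul 19, …, Aug 2, Aug 5, Aug 6, skipping weekends and the listed holiday on Jul 31) brings us to Tuesday, 6 August 2024, which is the last day of the appeal period.
The date termination becomes effective: 6 August 2024 + 73 days = 18 October 2024. 18 October 2024 is a Friday and is not a listed holiday, so no roll-forward applies.

18 October 2024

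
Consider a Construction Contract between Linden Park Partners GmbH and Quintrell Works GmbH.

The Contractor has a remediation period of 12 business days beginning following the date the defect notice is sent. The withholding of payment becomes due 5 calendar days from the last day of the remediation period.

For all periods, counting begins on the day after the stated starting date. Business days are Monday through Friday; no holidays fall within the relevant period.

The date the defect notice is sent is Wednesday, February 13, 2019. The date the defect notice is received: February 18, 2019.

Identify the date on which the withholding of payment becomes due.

March 6, 2019

The last day of the remediation period: 12 business days after Wednesday, February 13, 2019, skipping weekends — Feb 14, Feb 15, Feb 18, Feb 19, …, Feb 27, Feb 28, Mar 1 — lands on Friday, March 1, 2019.
The date on which the withholding of payment becomes due: March 1, 2019 + 5 days = March 6, 2019.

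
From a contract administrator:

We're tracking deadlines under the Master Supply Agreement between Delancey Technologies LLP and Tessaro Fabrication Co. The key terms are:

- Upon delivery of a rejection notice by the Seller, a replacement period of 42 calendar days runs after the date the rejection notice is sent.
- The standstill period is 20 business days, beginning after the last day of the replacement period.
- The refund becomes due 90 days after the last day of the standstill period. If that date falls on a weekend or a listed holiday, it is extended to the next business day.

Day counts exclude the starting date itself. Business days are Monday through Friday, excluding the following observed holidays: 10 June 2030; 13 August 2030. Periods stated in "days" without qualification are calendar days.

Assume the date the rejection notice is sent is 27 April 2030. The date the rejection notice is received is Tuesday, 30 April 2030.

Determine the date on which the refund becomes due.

The last day of the replacement period: 42 calendar days after 27 April 2030 is 8 June 2030.
The last day of the standstill period: 20 business days after Saturday, 8 June 2030, skipping weekends and the listed holiday on Jun 10 — Jun 11, Jun 12, Jun 13, Jun 14, …, Jul 4, Jul 5, Jul 8 — lands on Monday, 8 July 2030.
The date on which the refund becomes due: 8 July 2030 + 90 days = 6 October 2030. That falls on a Sunday, so it rolls to the next business day, Monday, 7 October 2030.

7 October 2030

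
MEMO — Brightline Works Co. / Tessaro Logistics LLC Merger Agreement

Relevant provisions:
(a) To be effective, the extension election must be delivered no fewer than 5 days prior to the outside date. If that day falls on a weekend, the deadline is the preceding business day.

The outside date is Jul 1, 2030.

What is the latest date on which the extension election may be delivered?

Jun 26, 2030

Jul 1, 2030 minus 5 days is Jun 26, 2030. That is a Wednesday, so no adjustment is needed.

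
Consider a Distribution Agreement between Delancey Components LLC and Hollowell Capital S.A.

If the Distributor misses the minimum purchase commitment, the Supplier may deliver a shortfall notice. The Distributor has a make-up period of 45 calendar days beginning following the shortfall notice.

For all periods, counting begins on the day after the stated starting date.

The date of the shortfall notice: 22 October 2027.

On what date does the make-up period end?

6 December 2027

The last day of the make-up period: 45 calendar days after 22 October 2027 is 6 December 2027.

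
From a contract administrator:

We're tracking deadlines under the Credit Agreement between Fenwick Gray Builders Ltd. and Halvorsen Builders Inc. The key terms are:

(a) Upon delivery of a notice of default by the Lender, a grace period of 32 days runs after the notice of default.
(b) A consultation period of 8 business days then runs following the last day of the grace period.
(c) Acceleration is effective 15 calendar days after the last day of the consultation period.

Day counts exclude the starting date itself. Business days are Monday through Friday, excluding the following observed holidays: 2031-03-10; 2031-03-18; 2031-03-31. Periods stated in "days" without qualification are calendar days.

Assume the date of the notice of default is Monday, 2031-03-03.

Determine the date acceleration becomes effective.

The last day of the grace period: 32 calendar days after 2031-03-03 is 2031-04-04.
The last day of the consultation period: 8 business days after Friday, 2031-04-04, skipping weekends — Apr 7, Apr 8, Apr 9, Apr 10, Apr 11, Apr 14, Apr 15, Apr 16 — lands on Wednesday, 2031-04-16.
The date acceleration becomes effective: 2031-04-16 + 15 days = 2031-05-01.

2031-05-01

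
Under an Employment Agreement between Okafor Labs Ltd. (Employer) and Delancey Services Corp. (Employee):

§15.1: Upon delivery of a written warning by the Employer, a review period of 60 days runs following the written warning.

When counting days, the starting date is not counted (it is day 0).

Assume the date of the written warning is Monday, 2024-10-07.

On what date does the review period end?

2024-12-06

The last day of the review period: 60 calendar days after 2024-10-07 is 2024-12-06.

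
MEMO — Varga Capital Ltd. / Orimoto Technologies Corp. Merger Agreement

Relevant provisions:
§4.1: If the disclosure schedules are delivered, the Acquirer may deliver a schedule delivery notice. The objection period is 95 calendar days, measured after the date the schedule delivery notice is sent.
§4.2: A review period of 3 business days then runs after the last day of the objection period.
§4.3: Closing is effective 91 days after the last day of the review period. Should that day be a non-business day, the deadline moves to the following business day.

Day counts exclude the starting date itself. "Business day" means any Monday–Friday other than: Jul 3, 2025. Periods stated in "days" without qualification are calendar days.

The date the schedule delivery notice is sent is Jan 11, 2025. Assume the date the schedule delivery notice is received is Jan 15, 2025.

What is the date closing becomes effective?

Jul 21, 2025

The last day of the objection period: 95 calendar days after Jan 11, 2025 is Apr 16, 2025.
The last day of the review period: counting 3 business days from Wednesday, Apr 16, 2025 (Apr 17, Apr 18, Apr 21, skipping weekends) reaches Monday, Apr 21, 2025.
The date closing becomes effective: 91 calendar days after Apr 21, 2025 is Jul 21, 2025. Jul 21, 2025 is a Monday and is not a listed holiday, so no roll-forward applies.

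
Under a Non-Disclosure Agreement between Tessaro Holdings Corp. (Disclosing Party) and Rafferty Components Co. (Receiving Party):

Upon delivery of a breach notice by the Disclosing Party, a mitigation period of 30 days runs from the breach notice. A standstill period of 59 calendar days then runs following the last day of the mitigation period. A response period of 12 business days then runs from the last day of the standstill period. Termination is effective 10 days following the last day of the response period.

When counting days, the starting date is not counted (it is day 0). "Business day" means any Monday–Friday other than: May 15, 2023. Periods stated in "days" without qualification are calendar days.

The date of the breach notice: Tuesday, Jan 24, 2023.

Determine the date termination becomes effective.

Adding 30 calendar days to Jan 24, 2023 gives Feb 23, 2023, which is the last day of the mitigation period.
Adding 59 calendar days to Feb 23, 2023 gives Apr 23, 2023, which is the last day of the standstill period.
The last day of the response period: counting 12 business days from Sunday, Apr 23, 2023 (Apr 24, Apr 25, Apr 26, Apr 27, …, May 5, May 8, May 9, skipping weekends) reaches Tuesday, May 9, 2023.
The date termination becomes effective: 10 calendar days after May 9, 2023 is May 19, 2023.

May 19, 2023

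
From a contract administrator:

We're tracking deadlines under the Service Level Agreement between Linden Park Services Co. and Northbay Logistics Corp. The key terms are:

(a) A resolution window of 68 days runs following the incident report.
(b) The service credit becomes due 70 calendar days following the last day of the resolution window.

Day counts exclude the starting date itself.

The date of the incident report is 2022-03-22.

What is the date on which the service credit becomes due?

Adding 68 calendar days to 2022-03-22 gives 2022-05-29, which is the last day of the resolution window.
The date on which the service credit becomes due: 70 calendar days after 2022-05-29 is 2022-08-07.

2022-08-07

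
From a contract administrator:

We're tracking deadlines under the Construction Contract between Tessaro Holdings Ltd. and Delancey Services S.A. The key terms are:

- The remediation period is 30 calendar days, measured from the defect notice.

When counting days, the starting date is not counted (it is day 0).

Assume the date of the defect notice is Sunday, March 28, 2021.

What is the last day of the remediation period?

The last day of the remediation period: 30 calendar days after March 28, 2021 is April 27, 2021.

April 27, 2021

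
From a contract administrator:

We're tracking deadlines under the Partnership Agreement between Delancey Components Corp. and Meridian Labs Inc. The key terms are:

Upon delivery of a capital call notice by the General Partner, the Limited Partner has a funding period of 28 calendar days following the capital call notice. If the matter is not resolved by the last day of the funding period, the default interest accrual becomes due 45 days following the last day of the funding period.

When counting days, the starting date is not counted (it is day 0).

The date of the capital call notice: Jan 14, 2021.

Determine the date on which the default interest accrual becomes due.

Mar 28, 2021

The last day of the funding period: Jan 14, 2021 + 28 days = Feb 11, 2021.
Adding 45 calendar days to Feb 11, 2021 gives Mar 28, 2021, which is the date on which the default interest accrual becomes due.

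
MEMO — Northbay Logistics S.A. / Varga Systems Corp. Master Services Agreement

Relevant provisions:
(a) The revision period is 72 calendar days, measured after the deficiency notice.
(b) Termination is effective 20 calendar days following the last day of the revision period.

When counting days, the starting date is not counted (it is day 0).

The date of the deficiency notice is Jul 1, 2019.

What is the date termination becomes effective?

The last day of the revision period: 72 calendar days after Jul 1, 2019 is Sep 11, 2019.
The date termination becomes effective: Sep 11, 2019 + 20 days = Oct 1, 2019.

Oct 1, 2019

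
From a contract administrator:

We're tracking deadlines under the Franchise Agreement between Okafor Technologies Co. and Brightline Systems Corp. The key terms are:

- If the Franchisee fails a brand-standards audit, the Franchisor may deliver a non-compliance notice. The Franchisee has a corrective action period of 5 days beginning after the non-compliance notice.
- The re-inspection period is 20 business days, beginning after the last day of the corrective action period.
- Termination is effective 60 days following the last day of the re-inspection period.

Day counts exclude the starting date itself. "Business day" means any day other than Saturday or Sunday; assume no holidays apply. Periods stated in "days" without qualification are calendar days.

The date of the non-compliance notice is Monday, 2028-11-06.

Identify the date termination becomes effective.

2029-02-06

The last day of the corrective action period: 2028-11-06 + 5 days = 2028-11-11.
From Saturday, 2028-11-11, 20 business days (Nov 13, Nov 14, Nov 15, Nov 16, …, Dec 6, Dec 7, Dec 8, skipping weekends) brings us to Friday, 2028-12-08, which is the last day of the re-inspection period.
Adding 60 calendar days to 2028-12-08 gives 2029-02-06, which is the date termination becomes effective.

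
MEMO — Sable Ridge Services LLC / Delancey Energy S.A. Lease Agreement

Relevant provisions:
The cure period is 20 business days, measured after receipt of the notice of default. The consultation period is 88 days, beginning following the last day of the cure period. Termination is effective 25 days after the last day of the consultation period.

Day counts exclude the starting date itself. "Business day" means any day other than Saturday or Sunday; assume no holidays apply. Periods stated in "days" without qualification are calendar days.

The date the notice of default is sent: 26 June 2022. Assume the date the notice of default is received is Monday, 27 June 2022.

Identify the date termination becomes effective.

From Monday, 27 June 2022, 20 business days (Jun 28, Jun 29, Jun 30, Jul 1, …, Jul 21, Jul 22, Jul 25, skipping weekends) brings us to Monday, 25 July 2022, which is the last day of the cure period.
The last day of the consultation period: 88 calendar days after 25 July 2022 is 21 October 2022.
The date termination becomes effective: 21 October 2022 + 25 days = 15 November 2022.

15 November 2022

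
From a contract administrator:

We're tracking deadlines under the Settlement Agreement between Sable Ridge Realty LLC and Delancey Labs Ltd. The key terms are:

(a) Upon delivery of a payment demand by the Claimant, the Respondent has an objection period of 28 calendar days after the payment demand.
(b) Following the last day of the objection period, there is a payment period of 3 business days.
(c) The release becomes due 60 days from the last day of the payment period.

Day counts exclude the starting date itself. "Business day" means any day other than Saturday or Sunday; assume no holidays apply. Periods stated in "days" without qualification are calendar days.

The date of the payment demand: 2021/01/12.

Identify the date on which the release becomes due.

Adding 28 calendar days to 2021/01/12 gives 2021/02/09, which is the last day of the objection period.
The last day of the payment period: 3 business days after Tuesday, 2021/02/09, skipping weekends — Feb 10, Feb 11, Feb 12 — lands on Friday, 2021/02/12.
The date on which the release becomes due: 60 calendar days after 2021/02/12 is 2021/04/13.

2021/04/13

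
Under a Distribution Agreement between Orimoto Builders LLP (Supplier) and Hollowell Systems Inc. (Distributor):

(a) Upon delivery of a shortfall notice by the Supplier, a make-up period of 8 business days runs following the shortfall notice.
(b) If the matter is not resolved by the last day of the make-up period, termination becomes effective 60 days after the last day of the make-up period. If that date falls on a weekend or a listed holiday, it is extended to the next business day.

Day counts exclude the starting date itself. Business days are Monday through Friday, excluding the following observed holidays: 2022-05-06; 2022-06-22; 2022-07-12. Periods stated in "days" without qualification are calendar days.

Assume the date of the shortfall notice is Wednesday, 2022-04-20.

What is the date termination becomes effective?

2022-07-01

From Wednesday, 2022-04-20, 8 business days (Apr 21, Apr 22, Apr 25, Apr 26, Apr 27, Apr 28, Apr 29, May 2, skipping weekends) brings us to Monday, 2022-05-02, which is the last day of the make-up period.
The date termination becomes effective: 2022-05-02 + 60 days = 2022-07-01. 2022-07-01 is a Friday and is not a listed holiday, so no roll-forward applies.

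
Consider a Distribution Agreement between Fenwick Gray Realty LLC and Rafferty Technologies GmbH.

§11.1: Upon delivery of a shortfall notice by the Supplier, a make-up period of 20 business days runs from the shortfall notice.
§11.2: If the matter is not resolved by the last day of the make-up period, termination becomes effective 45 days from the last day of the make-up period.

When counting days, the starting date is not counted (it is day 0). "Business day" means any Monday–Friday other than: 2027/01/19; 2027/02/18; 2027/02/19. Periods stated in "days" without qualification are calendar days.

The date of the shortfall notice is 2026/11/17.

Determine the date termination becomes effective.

2027/01/29

The last day of the make-up period: counting 20 business days from Tuesday, 2026/11/17 (Nov 18, Nov 19, Nov 20, Nov 23, …, Dec 11, Dec 14, Dec 15, skipping weekends) reaches Tuesday, 2026/12/15.
The date termination becomes effective: 2026/12/15 + 45 days = 2027/01/29.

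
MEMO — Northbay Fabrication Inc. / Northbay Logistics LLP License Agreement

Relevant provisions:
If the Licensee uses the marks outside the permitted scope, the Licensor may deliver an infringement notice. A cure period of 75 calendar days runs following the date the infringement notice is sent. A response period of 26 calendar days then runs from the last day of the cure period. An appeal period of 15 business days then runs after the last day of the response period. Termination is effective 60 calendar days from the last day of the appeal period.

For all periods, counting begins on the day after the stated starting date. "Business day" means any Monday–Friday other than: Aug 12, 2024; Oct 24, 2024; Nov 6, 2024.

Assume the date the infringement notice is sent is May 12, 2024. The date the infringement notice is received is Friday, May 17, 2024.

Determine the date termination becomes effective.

Nov 10, 2024

Adding 75 calendar days to May 12, 2024 gives Jul 26, 2024, which is the last day of the cure period.
The last day of the response period: Jul 26, 2024 + 26 days = Aug 21, 2024.
The last day of the appeal period: counting 15 business days from Wednesday, Aug 21, 2024 (Aug 22, Aug 23, Aug 26, Aug 27, …, Sep 9, Sep 10, Sep 11, skipping weekends) reaches Wednesday, Sep 11, 2024.
The date termination becomes effective: 60 calendar days after Sep 11, 2024 is Nov 10, 2024.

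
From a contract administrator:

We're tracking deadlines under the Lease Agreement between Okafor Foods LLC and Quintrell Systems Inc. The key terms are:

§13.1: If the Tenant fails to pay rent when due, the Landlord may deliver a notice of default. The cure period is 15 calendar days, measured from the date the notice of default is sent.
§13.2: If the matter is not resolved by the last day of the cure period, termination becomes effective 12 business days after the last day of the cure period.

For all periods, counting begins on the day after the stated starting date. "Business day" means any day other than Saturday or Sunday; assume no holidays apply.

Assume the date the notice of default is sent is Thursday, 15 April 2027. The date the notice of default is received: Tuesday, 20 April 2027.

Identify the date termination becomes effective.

18 May 2027

The last day of the cure period: 15 calendar days after 15 April 2027 is 30 April 2027.
The date termination becomes effective: counting 12 business days from Friday, 30 April 2027 (May 3, May 4, May 5, May 6, …, May 14, May 17, May 18, skipping weekends) reaches Tuesday, 18 May 2027.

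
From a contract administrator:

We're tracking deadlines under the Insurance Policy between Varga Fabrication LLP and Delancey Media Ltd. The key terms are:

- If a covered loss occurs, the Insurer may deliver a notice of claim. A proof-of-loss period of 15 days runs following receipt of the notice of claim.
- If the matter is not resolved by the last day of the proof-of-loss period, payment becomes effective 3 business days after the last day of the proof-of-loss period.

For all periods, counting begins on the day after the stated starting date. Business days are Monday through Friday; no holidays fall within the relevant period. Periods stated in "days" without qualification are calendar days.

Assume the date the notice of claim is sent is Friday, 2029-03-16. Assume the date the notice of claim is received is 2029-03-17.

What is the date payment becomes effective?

The last day of the proof-of-loss period: 15 calendar days after 2029-03-17 is 2029-04-01.
The date payment becomes effective: 3 business days after Sunday, 2029-04-01, skipping weekends — Apr 2, Apr 3, Apr 4 — lands on Wednesday, 2029-04-04.

2029-04-04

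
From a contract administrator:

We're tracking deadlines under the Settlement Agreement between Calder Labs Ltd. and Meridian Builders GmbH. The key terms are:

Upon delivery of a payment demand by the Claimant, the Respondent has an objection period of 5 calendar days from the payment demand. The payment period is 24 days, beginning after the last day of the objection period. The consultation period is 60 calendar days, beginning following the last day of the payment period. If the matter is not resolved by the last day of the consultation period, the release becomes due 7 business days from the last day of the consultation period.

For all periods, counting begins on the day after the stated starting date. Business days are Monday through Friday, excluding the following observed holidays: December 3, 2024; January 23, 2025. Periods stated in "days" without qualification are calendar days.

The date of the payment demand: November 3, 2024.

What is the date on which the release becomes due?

February 11, 2025

The last day of the objection period: November 3, 2024 + 5 days = November 8, 2024.
The last day of the payment period: 24 calendar days after November 8, 2024 is December 2, 2024.
The last day of the consultation period: December 2, 2024 + 60 days = January 31, 2025.
From Friday, January 31, 2025, 7 business days (Feb 3, Feb 4, Feb 5, Feb 6, Feb 7, Feb 10, Feb 11, skipping weekends) brings us to Tuesday, February 11, 2025, which is the date on which the release becomes due.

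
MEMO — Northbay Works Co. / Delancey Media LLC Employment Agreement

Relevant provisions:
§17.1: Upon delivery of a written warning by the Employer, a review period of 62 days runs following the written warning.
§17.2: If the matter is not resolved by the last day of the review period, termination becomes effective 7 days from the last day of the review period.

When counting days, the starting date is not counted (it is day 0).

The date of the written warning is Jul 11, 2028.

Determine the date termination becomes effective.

The last day of the review period: 62 calendar days after Jul 11, 2028 is Sep 11, 2028.
The date termination becomes effective: 7 calendar days after Sep 11, 2028 is Sep 18, 2028.

Sep 18, 2028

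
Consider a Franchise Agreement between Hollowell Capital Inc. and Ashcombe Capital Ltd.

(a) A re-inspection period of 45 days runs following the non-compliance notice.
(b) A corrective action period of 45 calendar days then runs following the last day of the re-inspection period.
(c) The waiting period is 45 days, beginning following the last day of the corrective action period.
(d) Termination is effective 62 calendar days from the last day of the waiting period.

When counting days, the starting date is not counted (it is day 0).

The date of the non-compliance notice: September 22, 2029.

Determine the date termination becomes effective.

April 7, 2030

Adding 45 calendar days to September 22, 2029 gives November 6, 2029, which is the last day of the re-inspection period.
The last day of the corrective action period: November 6, 2029 + 45 days = December 21, 2029.
Adding 45 calendar days to December 21, 2029 gives February 4, 2030, which is the last day of the waiting period.
The date termination becomes effective: 62 calendar days after February 4, 2030 is April 7, 2030.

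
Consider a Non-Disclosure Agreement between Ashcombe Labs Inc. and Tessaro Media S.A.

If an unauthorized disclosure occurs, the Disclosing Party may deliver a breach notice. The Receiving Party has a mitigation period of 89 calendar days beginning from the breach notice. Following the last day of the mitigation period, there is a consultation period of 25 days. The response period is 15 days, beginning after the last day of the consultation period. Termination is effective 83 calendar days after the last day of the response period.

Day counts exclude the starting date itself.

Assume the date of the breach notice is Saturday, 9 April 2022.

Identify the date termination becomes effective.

7 November 2022

The last day of the mitigation period: 9 April 2022 + 89 days = 7 July 2022.
The last day of the consultation period: 7 July 2022 + 25 days = 1 August 2022.
The last day of the response period: 15 calendar days after 1 August 2022 is 16 August 2022.
The date termination becomes effective: 83 calendar days after 16 August 2022 is 7 November 2022.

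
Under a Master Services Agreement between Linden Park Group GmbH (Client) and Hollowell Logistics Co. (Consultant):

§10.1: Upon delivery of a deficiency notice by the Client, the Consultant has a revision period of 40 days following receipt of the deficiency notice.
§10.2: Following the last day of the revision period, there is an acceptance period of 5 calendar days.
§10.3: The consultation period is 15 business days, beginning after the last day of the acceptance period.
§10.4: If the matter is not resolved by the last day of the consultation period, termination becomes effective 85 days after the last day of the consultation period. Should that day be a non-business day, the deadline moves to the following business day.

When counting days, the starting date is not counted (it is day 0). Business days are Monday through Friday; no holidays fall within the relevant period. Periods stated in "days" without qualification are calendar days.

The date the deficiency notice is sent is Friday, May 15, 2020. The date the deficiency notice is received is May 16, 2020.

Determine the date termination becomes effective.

The last day of the revision period: 40 calendar days after May 16, 2020 is June 25, 2020.
The last day of the acceptance period: June 25, 2020 + 5 days = June 30, 2020.
From Tuesday, June 30, 2020, 15 business days (Jul 1, Jul 2, Jul 3, Jul 6, …, Jul 17, Jul 20, Jul 21, skipping weekends) brings us to Tuesday, July 21, 2020, which is the last day of the consultation period.
The date termination becomes effective: 85 calendar days after July 21, 2020 is October 14, 2020. October 14, 2020 is a Wednesday, so no roll-forward applies.

October 14, 2020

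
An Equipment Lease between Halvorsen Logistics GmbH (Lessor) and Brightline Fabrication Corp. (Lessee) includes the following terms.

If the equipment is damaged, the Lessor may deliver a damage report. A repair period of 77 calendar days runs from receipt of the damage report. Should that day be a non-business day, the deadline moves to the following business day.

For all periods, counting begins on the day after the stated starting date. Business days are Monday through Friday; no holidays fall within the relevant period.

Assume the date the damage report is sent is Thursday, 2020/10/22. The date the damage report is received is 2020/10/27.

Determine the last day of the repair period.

2021/01/12

The last day of the repair period: 2020/10/27 + 77 days = 2021/01/12. 2021/01/12 is a Tuesday, so no roll-forward applies.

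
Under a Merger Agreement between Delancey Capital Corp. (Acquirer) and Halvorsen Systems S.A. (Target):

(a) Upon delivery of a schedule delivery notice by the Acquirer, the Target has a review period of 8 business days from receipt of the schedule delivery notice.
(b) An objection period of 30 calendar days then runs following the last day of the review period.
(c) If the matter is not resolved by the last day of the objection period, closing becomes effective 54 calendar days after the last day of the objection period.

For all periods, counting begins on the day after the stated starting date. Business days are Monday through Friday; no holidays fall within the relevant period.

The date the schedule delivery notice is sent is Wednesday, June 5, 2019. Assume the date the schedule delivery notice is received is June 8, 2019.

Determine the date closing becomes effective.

September 11, 2019

The last day of the review period: 8 business days after Saturday, June 8, 2019, skipping weekends — Jun 10, Jun 11, Jun 12, Jun 13, Jun 14, Jun 17, Jun 18, Jun 19 — lands on Wednesday, June 19, 2019.
Adding 30 calendar days to June 19, 2019 gives July 19, 2019, which is the last day of the objection period.
The date closing becomes effective: 54 calendar days after July 19, 2019 is September 11, 2019.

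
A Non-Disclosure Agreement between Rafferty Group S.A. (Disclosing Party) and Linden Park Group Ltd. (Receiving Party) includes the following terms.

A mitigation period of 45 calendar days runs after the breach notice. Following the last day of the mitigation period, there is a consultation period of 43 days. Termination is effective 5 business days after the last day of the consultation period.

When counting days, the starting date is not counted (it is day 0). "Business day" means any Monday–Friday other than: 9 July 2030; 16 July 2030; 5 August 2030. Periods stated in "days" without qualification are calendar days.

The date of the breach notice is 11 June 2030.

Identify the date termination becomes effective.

Adding 45 calendar days to 11 June 2030 gives 26 July 2030, which is the last day of the mitigation period.
The last day of the consultation period: 43 calendar days after 26 July 2030 is 7 September 2030.
The date termination becomes effective: counting 5 business days from Saturday, 7 September 2030 (Sep 9, Sep 10, Sep 11, Sep 12, Sep 13, skipping weekends) reaches Friday, 13 September 2030.

13 September 2030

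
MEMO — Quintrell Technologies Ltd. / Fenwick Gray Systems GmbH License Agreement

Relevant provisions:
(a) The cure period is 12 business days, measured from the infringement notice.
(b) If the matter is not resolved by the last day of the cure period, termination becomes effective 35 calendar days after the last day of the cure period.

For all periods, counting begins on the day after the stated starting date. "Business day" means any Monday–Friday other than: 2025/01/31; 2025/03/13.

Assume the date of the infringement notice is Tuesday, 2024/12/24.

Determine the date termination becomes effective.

2025/02/13

The last day of the cure period: 12 business days after Tuesday, 2024/12/24, skipping weekends — Dec 25, Dec 26, Dec 27, Dec 30, …, Jan 7, Jan 8, Jan 9 — lands on Thursday, 2025/01/09.
The date termination becomes effective: 35 calendar days after 2025/01/09 is 2025/02/13.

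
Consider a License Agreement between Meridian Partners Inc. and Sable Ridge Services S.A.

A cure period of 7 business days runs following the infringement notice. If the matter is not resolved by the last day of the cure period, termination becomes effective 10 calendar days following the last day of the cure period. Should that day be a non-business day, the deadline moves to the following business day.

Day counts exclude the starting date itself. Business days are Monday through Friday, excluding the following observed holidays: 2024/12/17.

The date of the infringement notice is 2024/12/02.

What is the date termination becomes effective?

The last day of the cure period: counting 7 business days from Monday, 2024/12/02 (Dec 3, Dec 4, Dec 5, Dec 6, Dec 9, Dec 10, Dec 11, skipping weekends) reaches Wednesday, 2024/12/11.
The date termination becomes effective: 2024/12/11 + 10 days = 2024/12/21. That falls on a Saturday, so it rolls to the next business day, Monday, 2024/12/23.

2024/12/23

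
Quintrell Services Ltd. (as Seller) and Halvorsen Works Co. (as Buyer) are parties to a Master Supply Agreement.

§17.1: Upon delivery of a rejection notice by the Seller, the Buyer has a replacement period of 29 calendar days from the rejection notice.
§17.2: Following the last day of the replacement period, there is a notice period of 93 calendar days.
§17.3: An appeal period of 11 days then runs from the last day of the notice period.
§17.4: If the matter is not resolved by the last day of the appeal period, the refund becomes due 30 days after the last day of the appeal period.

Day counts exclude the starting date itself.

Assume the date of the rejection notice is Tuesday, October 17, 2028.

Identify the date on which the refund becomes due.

March 29, 2029

Adding 29 calendar days to October 17, 2028 gives November 15, 2028, which is the last day of the replacement period.
Adding 93 calendar days to November 15, 2028 gives February 16, 2029, which is the last day of the notice period.
The last day of the appeal period: February 16, 2029 + 11 days = February 27, 2029.
The date on which the refund becomes due: February 27, 2029 + 30 days = March 29, 2029.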